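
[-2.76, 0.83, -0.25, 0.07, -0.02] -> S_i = -2.76*(-0.30)^i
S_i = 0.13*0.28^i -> [0.13, 0.04, 0.01, 0.0, 0.0]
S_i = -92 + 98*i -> [-92, 6, 104, 202, 300]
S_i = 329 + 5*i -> [329, 334, 339, 344, 349]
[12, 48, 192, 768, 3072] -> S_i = 12*4^i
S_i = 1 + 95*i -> [1, 96, 191, 286, 381]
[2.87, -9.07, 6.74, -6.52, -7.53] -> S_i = Random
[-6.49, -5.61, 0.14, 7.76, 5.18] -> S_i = Random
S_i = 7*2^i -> [7, 14, 28, 56, 112]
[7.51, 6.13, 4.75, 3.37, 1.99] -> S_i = 7.51 + -1.38*i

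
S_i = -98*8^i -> [-98, -784, -6272, -50176, -401408]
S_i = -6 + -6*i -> [-6, -12, -18, -24, -30]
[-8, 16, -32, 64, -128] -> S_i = -8*-2^i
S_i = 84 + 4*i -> [84, 88, 92, 96, 100]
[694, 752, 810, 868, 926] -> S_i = 694 + 58*i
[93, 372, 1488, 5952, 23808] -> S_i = 93*4^i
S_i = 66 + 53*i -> [66, 119, 172, 225, 278]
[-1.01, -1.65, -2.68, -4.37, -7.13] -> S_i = -1.01*1.63^i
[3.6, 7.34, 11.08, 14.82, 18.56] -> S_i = 3.60 + 3.74*i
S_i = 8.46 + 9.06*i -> [8.46, 17.52, 26.58, 35.64, 44.7]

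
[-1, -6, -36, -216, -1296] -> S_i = -1*6^i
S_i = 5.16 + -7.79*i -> [5.16, -2.63, -10.42, -18.21, -26.0]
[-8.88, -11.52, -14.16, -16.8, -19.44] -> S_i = -8.88 + -2.64*i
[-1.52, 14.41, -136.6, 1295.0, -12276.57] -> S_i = -1.52*(-9.48)^i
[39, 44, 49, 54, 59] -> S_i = 39 + 5*i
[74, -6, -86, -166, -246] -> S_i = 74 + -80*i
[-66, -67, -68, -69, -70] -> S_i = -66 + -1*i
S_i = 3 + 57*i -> [3, 60, 117, 174, 231]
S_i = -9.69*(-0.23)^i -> [-9.69, 2.23, -0.51, 0.12, -0.03]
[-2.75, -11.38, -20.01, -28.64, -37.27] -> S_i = -2.75 + -8.63*i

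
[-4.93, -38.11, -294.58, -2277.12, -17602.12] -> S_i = -4.93*7.73^i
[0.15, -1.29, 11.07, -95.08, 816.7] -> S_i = 0.15*(-8.59)^i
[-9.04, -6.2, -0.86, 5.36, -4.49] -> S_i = Random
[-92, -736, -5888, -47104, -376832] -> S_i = -92*8^i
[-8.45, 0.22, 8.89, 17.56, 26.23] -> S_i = -8.45 + 8.67*i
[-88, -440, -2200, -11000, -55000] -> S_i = -88*5^i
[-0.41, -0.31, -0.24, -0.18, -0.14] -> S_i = -0.41*0.76^i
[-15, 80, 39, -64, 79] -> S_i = Random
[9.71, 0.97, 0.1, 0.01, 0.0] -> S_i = 9.71*0.10^i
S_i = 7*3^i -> [7, 21, 63, 189, 567]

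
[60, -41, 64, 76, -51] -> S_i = Random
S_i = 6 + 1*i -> [6, 7, 8, 9, 10]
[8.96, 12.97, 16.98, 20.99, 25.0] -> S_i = 8.96 + 4.01*i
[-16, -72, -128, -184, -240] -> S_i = -16 + -56*i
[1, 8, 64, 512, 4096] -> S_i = 1*8^i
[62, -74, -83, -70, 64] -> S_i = Random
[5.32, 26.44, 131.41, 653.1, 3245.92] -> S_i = 5.32*4.97^i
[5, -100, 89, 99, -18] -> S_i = Random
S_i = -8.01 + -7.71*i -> [-8.01, -15.72, -23.43, -31.14, -38.85]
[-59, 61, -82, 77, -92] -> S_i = Random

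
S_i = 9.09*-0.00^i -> [9.09, -0.0, 0.0, -0.0, 0.0]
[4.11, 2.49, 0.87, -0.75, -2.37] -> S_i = 4.11 + -1.62*i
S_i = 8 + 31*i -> [8, 39, 70, 101, 132]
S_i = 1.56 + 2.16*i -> [1.56, 3.72, 5.88, 8.04, 10.2]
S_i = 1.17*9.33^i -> [1.17, 10.92, 101.85, 950.23, 8865.69]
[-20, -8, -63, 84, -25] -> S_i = Random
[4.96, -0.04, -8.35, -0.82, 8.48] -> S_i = Random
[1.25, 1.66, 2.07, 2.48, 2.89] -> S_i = 1.25 + 0.41*i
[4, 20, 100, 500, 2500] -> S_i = 4*5^i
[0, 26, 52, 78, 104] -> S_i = 0 + 26*i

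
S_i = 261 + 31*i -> [261, 292, 323, 354, 385]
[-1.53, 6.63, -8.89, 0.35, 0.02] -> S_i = Random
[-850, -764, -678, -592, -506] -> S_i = -850 + 86*i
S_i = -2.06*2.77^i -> [-2.06, -5.71, -15.81, -43.78, -121.28]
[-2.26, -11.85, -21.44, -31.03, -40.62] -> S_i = -2.26 + -9.59*i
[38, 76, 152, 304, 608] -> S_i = 38*2^i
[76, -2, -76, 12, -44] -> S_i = Random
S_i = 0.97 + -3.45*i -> [0.97, -2.48, -5.93, -9.38, -12.83]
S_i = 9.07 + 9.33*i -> [9.07, 18.4, 27.73, 37.06, 46.39]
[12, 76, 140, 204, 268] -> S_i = 12 + 64*i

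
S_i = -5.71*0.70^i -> [-5.71, -4.0, -2.8, -1.96, -1.37]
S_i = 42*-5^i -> [42, -210, 1050, -5250, 26250]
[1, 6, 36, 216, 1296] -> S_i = 1*6^i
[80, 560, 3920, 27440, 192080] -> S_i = 80*7^i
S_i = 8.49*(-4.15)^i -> [8.49, -35.23, 146.22, -606.81, 2518.26]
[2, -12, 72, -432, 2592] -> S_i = 2*-6^i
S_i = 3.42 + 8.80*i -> [3.42, 12.22, 21.02, 29.82, 38.62]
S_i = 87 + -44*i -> [87, 43, -1, -45, -89]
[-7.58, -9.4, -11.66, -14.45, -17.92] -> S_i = -7.58*1.24^i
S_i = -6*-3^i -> [-6, 18, -54, 162, -486]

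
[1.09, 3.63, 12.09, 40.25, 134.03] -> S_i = 1.09*3.33^i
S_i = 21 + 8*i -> [21, 29, 37, 45, 53]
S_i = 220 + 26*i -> [220, 246, 272, 298, 324]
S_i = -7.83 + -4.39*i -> [-7.83, -12.22, -16.61, -21.0, -25.39]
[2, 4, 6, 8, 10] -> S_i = 2 + 2*i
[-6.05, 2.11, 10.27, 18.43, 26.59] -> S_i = -6.05 + 8.16*i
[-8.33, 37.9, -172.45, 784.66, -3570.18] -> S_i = -8.33*(-4.55)^i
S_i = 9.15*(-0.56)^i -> [9.15, -5.12, 2.87, -1.61, 0.9]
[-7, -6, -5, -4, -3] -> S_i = -7 + 1*i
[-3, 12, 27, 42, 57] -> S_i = -3 + 15*i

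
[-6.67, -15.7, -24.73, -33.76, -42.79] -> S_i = -6.67 + -9.03*i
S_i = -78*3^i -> [-78, -234, -702, -2106, -6318]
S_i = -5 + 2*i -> [-5, -3, -1, 1, 3]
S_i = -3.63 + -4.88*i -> [-3.63, -8.51, -13.39, -18.27, -23.15]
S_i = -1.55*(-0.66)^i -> [-1.55, 1.02, -0.68, 0.45, -0.29]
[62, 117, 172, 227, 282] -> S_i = 62 + 55*i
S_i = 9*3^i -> [9, 27, 81, 243, 729]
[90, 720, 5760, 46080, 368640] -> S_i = 90*8^i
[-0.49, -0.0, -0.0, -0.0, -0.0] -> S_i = -0.49*0.01^i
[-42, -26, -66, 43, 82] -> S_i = Random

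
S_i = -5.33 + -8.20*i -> [-5.33, -13.53, -21.73, -29.93, -38.13]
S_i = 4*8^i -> [4, 32, 256, 2048, 16384]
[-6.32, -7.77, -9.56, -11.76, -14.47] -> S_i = -6.32*1.23^i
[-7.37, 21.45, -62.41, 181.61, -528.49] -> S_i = -7.37*(-2.91)^i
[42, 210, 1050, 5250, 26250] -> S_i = 42*5^i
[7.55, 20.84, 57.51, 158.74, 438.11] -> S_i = 7.55*2.76^i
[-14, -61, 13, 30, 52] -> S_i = Random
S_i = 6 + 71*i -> [6, 77, 148, 219, 290]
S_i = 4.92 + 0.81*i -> [4.92, 5.73, 6.54, 7.35, 8.16]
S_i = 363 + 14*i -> [363, 377, 391, 405, 419]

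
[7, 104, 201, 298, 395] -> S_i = 7 + 97*i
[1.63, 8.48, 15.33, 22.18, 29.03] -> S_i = 1.63 + 6.85*i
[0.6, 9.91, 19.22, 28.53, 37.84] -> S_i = 0.60 + 9.31*i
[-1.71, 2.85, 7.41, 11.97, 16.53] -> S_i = -1.71 + 4.56*i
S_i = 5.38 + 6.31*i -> [5.38, 11.69, 18.0, 24.31, 30.62]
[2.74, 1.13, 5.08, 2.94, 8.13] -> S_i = Random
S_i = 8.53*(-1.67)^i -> [8.53, -14.25, 23.79, -39.73, 66.35]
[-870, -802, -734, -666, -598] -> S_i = -870 + 68*i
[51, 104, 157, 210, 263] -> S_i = 51 + 53*i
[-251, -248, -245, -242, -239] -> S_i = -251 + 3*i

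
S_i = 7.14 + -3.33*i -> [7.14, 3.81, 0.48, -2.85, -6.18]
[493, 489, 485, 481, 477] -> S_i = 493 + -4*i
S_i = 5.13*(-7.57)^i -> [5.13, -38.83, 293.97, -2225.38, 16846.16]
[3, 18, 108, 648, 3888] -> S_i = 3*6^i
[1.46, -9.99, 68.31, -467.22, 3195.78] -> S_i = 1.46*(-6.84)^i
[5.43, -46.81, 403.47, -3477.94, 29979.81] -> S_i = 5.43*(-8.62)^i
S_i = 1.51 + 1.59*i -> [1.51, 3.1, 4.69, 6.28, 7.87]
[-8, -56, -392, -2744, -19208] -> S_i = -8*7^i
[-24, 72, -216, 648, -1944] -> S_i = -24*-3^i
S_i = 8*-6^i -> [8, -48, 288, -1728, 10368]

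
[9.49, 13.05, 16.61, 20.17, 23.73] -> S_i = 9.49 + 3.56*i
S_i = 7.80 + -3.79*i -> [7.8, 4.01, 0.22, -3.57, -7.36]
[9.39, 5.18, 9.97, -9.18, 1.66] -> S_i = Random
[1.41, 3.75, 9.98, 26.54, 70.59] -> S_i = 1.41*2.66^i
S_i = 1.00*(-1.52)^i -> [1.0, -1.52, 2.31, -3.51, 5.34]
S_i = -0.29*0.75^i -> [-0.29, -0.22, -0.16, -0.12, -0.09]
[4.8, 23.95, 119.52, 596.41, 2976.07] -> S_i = 4.80*4.99^i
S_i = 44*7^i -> [44, 308, 2156, 15092, 105644]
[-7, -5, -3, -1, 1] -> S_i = -7 + 2*i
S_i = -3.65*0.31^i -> [-3.65, -1.13, -0.35, -0.11, -0.03]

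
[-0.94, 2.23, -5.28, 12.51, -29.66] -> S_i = -0.94*(-2.37)^i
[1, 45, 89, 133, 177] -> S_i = 1 + 44*i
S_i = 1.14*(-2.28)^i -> [1.14, -2.6, 5.93, -13.51, 30.81]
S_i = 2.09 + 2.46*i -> [2.09, 4.55, 7.01, 9.47, 11.93]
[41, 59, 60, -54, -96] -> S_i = Random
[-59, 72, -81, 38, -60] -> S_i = Random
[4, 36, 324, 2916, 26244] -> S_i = 4*9^i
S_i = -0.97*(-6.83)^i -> [-0.97, 6.63, -45.25, 309.05, -2110.84]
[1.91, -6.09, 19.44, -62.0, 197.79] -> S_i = 1.91*(-3.19)^i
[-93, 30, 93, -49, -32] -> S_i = Random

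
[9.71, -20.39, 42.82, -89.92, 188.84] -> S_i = 9.71*(-2.10)^i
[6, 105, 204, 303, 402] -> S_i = 6 + 99*i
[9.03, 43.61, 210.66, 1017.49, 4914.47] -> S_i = 9.03*4.83^i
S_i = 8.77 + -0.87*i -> [8.77, 7.9, 7.03, 6.16, 5.29]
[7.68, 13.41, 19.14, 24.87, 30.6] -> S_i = 7.68 + 5.73*i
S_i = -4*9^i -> [-4, -36, -324, -2916, -26244]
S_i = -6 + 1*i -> [-6, -5, -4, -3, -2]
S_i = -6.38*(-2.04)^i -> [-6.38, 13.02, -26.55, 54.16, -110.49]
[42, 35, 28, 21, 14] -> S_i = 42 + -7*i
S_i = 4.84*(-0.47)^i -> [4.84, -2.27, 1.07, -0.5, 0.24]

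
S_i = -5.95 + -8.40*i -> [-5.95, -14.35, -22.75, -31.15, -39.55]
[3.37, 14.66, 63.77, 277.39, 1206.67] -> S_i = 3.37*4.35^i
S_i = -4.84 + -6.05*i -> [-4.84, -10.89, -16.94, -22.99, -29.04]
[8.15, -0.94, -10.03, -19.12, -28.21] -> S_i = 8.15 + -9.09*i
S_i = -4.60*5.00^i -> [-4.6, -23.0, -115.0, -575.0, -2875.0]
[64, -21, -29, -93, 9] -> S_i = Random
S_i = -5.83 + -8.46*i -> [-5.83, -14.29, -22.75, -31.21, -39.67]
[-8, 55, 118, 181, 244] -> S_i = -8 + 63*i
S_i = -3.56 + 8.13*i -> [-3.56, 4.57, 12.7, 20.83, 28.96]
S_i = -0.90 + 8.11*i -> [-0.9, 7.21, 15.32, 23.43, 31.54]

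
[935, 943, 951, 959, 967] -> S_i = 935 + 8*i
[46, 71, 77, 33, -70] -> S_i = Random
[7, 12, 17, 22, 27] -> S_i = 7 + 5*i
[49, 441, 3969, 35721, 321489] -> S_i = 49*9^i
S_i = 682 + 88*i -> [682, 770, 858, 946, 1034]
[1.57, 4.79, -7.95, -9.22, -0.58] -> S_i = Random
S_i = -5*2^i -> [-5, -10, -20, -40, -80]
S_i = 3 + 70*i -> [3, 73, 143, 213, 283]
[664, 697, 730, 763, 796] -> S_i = 664 + 33*i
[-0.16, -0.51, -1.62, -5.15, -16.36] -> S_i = -0.16*3.18^i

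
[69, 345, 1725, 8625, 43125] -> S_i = 69*5^i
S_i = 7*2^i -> [7, 14, 28, 56, 112]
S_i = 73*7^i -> [73, 511, 3577, 25039, 175273]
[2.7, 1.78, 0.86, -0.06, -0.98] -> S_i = 2.70 + -0.92*i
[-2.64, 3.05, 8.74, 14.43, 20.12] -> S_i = -2.64 + 5.69*i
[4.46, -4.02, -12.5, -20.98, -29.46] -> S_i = 4.46 + -8.48*i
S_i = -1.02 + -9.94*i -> [-1.02, -10.96, -20.9, -30.84, -40.78]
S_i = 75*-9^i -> [75, -675, 6075, -54675, 492075]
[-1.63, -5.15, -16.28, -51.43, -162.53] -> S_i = -1.63*3.16^i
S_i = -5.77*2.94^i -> [-5.77, -16.96, -49.87, -146.63, -431.09]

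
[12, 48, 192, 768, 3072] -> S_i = 12*4^i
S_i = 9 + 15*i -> [9, 24, 39, 54, 69]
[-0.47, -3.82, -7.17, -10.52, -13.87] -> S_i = -0.47 + -3.35*i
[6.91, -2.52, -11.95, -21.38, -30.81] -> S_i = 6.91 + -9.43*i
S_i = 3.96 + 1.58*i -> [3.96, 5.54, 7.12, 8.7, 10.28]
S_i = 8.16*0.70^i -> [8.16, 5.71, 4.0, 2.8, 1.96]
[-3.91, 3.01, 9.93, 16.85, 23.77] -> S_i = -3.91 + 6.92*i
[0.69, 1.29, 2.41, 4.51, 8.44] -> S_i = 0.69*1.87^i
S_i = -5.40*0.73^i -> [-5.4, -3.94, -2.88, -2.1, -1.53]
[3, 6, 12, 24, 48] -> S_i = 3*2^i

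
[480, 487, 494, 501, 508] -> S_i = 480 + 7*i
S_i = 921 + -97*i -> [921, 824, 727, 630, 533]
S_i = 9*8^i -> [9, 72, 576, 4608, 36864]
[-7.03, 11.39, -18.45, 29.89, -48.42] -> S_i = -7.03*(-1.62)^i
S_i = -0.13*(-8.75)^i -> [-0.13, 1.14, -9.95, 87.09, -762.04]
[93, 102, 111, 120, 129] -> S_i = 93 + 9*i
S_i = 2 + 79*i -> [2, 81, 160, 239, 318]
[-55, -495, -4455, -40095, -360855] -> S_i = -55*9^i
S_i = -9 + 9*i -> [-9, 0, 9, 18, 27]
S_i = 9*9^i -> [9, 81, 729, 6561, 59049]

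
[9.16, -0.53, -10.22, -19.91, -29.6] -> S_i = 9.16 + -9.69*i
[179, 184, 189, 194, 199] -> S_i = 179 + 5*i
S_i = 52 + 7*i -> [52, 59, 66, 73, 80]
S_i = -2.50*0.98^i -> [-2.5, -2.45, -2.4, -2.35, -2.31]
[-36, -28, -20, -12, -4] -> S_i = -36 + 8*i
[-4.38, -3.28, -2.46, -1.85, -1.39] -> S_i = -4.38*0.75^i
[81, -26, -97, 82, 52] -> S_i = Random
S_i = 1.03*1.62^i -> [1.03, 1.67, 2.7, 4.38, 7.09]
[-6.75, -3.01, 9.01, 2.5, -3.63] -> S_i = Random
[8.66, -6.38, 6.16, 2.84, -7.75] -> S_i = Random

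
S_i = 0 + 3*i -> [0, 3, 6, 9, 12]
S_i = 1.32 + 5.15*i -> [1.32, 6.47, 11.62, 16.77, 21.92]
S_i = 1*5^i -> [1, 5, 25, 125, 625]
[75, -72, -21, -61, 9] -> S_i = Random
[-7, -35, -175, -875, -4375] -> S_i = -7*5^i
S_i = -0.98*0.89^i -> [-0.98, -0.87, -0.78, -0.69, -0.61]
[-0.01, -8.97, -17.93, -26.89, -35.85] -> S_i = -0.01 + -8.96*i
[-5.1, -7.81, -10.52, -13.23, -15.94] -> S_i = -5.10 + -2.71*i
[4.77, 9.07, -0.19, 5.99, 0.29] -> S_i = Random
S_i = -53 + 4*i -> [-53, -49, -45, -41, -37]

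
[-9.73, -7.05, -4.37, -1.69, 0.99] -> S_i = -9.73 + 2.68*i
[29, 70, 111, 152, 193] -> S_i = 29 + 41*i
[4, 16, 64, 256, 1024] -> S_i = 4*4^i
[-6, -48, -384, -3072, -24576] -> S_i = -6*8^i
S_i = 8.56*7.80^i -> [8.56, 66.77, 520.79, 4062.17, 31684.89]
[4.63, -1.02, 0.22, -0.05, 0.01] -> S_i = 4.63*(-0.22)^i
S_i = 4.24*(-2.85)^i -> [4.24, -12.08, 34.44, -98.15, 279.73]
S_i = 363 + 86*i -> [363, 449, 535, 621, 707]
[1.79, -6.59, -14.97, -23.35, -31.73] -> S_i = 1.79 + -8.38*i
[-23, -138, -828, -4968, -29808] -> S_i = -23*6^i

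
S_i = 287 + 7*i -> [287, 294, 301, 308, 315]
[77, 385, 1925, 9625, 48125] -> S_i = 77*5^i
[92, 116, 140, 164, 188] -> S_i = 92 + 24*i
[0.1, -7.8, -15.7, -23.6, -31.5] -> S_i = 0.10 + -7.90*i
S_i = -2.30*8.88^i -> [-2.3, -20.42, -181.37, -1610.52, -14301.44]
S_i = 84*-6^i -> [84, -504, 3024, -18144, 108864]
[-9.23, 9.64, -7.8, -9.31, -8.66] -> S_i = Random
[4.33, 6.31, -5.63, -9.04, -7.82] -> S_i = Random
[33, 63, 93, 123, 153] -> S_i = 33 + 30*i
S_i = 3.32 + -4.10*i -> [3.32, -0.78, -4.88, -8.98, -13.08]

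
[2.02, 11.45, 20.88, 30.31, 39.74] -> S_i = 2.02 + 9.43*i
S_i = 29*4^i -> [29, 116, 464, 1856, 7424]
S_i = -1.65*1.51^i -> [-1.65, -2.49, -3.76, -5.68, -8.58]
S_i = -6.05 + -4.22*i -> [-6.05, -10.27, -14.49, -18.71, -22.93]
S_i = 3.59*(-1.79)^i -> [3.59, -6.43, 11.5, -20.59, 36.86]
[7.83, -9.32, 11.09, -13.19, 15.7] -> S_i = 7.83*(-1.19)^i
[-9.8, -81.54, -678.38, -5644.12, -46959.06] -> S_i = -9.80*8.32^i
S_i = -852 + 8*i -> [-852, -844, -836, -828, -820]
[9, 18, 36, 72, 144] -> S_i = 9*2^i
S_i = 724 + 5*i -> [724, 729, 734, 739, 744]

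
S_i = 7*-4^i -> [7, -28, 112, -448, 1792]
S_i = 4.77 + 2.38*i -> [4.77, 7.15, 9.53, 11.91, 14.29]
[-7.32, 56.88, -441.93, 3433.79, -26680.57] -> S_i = -7.32*(-7.77)^i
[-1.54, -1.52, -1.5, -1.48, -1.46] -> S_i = -1.54 + 0.02*i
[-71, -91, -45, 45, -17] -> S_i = Random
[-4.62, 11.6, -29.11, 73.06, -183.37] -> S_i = -4.62*(-2.51)^i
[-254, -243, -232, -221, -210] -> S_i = -254 + 11*i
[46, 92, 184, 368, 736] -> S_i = 46*2^i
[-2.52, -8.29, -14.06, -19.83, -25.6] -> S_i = -2.52 + -5.77*i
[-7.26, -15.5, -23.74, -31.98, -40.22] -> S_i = -7.26 + -8.24*i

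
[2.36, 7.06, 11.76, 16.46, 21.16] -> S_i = 2.36 + 4.70*i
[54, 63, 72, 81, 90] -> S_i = 54 + 9*i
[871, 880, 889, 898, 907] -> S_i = 871 + 9*i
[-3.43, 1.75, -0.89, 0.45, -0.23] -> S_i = -3.43*(-0.51)^i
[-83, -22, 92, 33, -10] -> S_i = Random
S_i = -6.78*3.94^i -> [-6.78, -26.71, -105.25, -414.69, -1633.86]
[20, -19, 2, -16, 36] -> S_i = Random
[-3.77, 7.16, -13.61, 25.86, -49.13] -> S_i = -3.77*(-1.90)^i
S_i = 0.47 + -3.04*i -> [0.47, -2.57, -5.61, -8.65, -11.69]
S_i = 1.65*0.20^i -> [1.65, 0.33, 0.07, 0.01, 0.0]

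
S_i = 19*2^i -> [19, 38, 76, 152, 304]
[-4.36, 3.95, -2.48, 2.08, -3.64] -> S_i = Random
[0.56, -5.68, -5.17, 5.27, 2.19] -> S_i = Random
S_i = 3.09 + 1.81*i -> [3.09, 4.9, 6.71, 8.52, 10.33]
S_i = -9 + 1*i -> [-9, -8, -7, -6, -5]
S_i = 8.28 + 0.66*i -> [8.28, 8.94, 9.6, 10.26, 10.92]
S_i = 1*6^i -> [1, 6, 36, 216, 1296]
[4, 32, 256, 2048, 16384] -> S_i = 4*8^i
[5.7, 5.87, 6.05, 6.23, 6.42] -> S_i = 5.70*1.03^i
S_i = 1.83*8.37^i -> [1.83, 15.32, 128.2, 1073.07, 8981.58]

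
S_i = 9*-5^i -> [9, -45, 225, -1125, 5625]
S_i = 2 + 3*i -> [2, 5, 8, 11, 14]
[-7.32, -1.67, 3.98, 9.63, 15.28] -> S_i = -7.32 + 5.65*i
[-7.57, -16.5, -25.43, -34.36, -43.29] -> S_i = -7.57 + -8.93*i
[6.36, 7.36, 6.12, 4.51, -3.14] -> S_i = Random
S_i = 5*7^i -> [5, 35, 245, 1715, 12005]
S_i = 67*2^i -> [67, 134, 268, 536, 1072]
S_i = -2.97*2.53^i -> [-2.97, -7.51, -19.01, -48.1, -121.69]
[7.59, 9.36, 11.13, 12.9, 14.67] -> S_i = 7.59 + 1.77*i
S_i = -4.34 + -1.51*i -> [-4.34, -5.85, -7.36, -8.87, -10.38]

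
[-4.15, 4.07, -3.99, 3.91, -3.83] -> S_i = -4.15*(-0.98)^i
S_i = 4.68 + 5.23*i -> [4.68, 9.91, 15.14, 20.37, 25.6]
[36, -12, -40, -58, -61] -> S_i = Random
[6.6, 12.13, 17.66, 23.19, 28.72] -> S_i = 6.60 + 5.53*i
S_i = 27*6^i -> [27, 162, 972, 5832, 34992]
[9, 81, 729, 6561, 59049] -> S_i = 9*9^i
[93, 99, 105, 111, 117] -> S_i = 93 + 6*i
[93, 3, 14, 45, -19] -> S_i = Random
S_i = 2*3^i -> [2, 6, 18, 54, 162]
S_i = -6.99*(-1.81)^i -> [-6.99, 12.65, -22.9, 41.45, -75.02]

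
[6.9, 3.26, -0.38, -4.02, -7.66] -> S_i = 6.90 + -3.64*i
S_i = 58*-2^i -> [58, -116, 232, -464, 928]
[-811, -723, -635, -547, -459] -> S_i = -811 + 88*i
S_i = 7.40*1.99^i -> [7.4, 14.73, 29.3, 58.32, 116.05]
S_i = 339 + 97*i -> [339, 436, 533, 630, 727]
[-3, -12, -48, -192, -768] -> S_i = -3*4^i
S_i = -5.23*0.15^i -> [-5.23, -0.78, -0.12, -0.02, -0.0]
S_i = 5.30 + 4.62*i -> [5.3, 9.92, 14.54, 19.16, 23.78]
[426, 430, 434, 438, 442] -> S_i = 426 + 4*i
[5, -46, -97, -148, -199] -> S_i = 5 + -51*i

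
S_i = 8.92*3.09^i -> [8.92, 27.56, 85.17, 263.17, 813.2]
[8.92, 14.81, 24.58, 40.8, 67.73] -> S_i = 8.92*1.66^i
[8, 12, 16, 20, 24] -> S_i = 8 + 4*i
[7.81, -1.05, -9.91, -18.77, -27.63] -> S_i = 7.81 + -8.86*i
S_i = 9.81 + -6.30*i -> [9.81, 3.51, -2.79, -9.09, -15.39]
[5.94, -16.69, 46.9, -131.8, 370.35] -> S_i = 5.94*(-2.81)^i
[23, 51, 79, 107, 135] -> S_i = 23 + 28*i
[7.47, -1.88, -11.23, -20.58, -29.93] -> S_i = 7.47 + -9.35*i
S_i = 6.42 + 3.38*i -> [6.42, 9.8, 13.18, 16.56, 19.94]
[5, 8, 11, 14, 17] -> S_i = 5 + 3*i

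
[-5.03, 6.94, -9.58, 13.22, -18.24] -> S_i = -5.03*(-1.38)^i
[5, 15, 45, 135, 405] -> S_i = 5*3^i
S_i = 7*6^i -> [7, 42, 252, 1512, 9072]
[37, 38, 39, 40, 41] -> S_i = 37 + 1*i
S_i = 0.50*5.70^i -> [0.5, 2.85, 16.24, 92.6, 527.8]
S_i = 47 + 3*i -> [47, 50, 53, 56, 59]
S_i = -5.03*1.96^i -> [-5.03, -9.86, -19.32, -37.87, -74.23]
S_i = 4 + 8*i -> [4, 12, 20, 28, 36]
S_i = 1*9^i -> [1, 9, 81, 729, 6561]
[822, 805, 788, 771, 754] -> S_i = 822 + -17*i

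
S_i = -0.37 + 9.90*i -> [-0.37, 9.53, 19.43, 29.33, 39.23]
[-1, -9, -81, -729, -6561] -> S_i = -1*9^i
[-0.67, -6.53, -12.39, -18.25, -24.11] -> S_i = -0.67 + -5.86*i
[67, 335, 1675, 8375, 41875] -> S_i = 67*5^i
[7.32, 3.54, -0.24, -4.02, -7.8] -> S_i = 7.32 + -3.78*i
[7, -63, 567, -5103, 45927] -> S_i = 7*-9^i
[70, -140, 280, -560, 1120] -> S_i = 70*-2^i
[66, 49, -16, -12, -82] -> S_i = Random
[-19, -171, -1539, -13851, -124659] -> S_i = -19*9^i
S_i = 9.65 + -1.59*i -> [9.65, 8.06, 6.47, 4.88, 3.29]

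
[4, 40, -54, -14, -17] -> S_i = Random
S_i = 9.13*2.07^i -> [9.13, 18.9, 39.12, 80.98, 167.63]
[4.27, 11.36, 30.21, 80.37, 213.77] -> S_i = 4.27*2.66^i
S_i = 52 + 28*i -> [52, 80, 108, 136, 164]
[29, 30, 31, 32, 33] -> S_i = 29 + 1*i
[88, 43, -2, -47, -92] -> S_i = 88 + -45*i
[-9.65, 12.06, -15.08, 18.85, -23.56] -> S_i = -9.65*(-1.25)^i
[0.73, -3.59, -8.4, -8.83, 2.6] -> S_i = Random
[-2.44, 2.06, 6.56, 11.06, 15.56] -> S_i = -2.44 + 4.50*i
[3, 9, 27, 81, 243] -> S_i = 3*3^i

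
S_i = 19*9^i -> [19, 171, 1539, 13851, 124659]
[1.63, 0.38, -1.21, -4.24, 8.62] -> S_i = Random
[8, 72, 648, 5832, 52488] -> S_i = 8*9^i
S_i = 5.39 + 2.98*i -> [5.39, 8.37, 11.35, 14.33, 17.31]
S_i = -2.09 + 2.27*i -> [-2.09, 0.18, 2.45, 4.72, 6.99]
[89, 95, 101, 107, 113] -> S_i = 89 + 6*i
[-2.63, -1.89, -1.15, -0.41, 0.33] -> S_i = -2.63 + 0.74*i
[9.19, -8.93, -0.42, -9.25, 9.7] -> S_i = Random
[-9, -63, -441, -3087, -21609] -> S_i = -9*7^i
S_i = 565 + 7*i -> [565, 572, 579, 586, 593]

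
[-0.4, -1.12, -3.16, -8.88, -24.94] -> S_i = -0.40*2.81^i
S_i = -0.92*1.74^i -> [-0.92, -1.6, -2.79, -4.85, -8.43]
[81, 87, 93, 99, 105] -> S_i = 81 + 6*i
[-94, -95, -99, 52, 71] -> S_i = Random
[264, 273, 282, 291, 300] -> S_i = 264 + 9*i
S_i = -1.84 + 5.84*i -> [-1.84, 4.0, 9.84, 15.68, 21.52]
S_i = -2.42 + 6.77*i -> [-2.42, 4.35, 11.12, 17.89, 24.66]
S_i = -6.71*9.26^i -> [-6.71, -62.13, -575.37, -5327.89, -49336.29]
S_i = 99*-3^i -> [99, -297, 891, -2673, 8019]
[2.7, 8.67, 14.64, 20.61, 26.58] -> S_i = 2.70 + 5.97*i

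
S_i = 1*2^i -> [1, 2, 4, 8, 16]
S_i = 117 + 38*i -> [117, 155, 193, 231, 269]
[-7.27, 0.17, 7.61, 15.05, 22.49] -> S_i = -7.27 + 7.44*i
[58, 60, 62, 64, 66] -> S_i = 58 + 2*i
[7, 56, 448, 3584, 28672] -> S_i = 7*8^i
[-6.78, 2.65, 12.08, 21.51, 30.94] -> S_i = -6.78 + 9.43*i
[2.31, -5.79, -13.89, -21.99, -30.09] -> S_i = 2.31 + -8.10*i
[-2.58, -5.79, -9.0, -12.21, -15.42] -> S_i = -2.58 + -3.21*i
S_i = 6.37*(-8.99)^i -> [6.37, -57.27, 514.82, -4628.27, 41608.13]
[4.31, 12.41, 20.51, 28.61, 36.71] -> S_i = 4.31 + 8.10*i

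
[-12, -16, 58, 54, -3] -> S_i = Random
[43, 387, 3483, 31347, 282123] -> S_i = 43*9^i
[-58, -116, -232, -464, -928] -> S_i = -58*2^i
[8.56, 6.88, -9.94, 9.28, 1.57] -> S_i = Random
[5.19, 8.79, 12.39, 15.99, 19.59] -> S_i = 5.19 + 3.60*i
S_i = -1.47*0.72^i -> [-1.47, -1.06, -0.76, -0.55, -0.4]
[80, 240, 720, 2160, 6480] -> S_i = 80*3^i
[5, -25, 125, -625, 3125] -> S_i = 5*-5^i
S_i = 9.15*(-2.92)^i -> [9.15, -26.72, 78.02, -227.81, 665.2]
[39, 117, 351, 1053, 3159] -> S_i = 39*3^i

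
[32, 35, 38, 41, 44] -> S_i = 32 + 3*i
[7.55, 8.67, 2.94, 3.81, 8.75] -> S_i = Random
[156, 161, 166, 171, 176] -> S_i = 156 + 5*i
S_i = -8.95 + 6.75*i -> [-8.95, -2.2, 4.55, 11.3, 18.05]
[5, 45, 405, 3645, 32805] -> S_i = 5*9^i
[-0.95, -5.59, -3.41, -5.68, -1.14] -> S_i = Random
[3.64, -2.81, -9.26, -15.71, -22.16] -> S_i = 3.64 + -6.45*i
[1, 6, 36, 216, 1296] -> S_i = 1*6^i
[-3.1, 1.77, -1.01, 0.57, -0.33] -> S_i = -3.10*(-0.57)^i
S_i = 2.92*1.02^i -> [2.92, 2.98, 3.04, 3.1, 3.16]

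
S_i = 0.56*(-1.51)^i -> [0.56, -0.85, 1.28, -1.93, 2.91]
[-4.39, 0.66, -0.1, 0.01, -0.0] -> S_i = -4.39*(-0.15)^i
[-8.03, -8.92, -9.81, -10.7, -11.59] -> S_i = -8.03 + -0.89*i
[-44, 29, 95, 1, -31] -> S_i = Random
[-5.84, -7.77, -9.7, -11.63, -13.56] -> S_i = -5.84 + -1.93*i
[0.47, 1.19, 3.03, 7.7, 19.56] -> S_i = 0.47*2.54^i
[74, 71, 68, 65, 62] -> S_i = 74 + -3*i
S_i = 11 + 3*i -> [11, 14, 17, 20, 23]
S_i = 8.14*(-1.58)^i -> [8.14, -12.86, 20.32, -32.11, 50.73]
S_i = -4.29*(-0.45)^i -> [-4.29, 1.93, -0.87, 0.39, -0.18]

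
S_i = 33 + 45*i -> [33, 78, 123, 168, 213]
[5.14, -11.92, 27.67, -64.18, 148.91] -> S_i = 5.14*(-2.32)^i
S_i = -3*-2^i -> [-3, 6, -12, 24, -48]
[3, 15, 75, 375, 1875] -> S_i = 3*5^i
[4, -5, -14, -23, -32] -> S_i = 4 + -9*i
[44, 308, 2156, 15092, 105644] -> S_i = 44*7^i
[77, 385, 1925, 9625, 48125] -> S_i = 77*5^i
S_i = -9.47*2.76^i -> [-9.47, -26.14, -72.14, -199.1, -549.52]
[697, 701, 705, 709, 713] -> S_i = 697 + 4*i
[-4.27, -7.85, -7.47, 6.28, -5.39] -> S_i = Random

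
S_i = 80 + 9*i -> [80, 89, 98, 107, 116]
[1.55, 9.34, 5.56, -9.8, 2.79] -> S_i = Random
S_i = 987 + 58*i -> [987, 1045, 1103, 1161, 1219]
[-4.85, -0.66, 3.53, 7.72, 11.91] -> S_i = -4.85 + 4.19*i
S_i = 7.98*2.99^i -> [7.98, 23.86, 71.34, 213.31, 637.8]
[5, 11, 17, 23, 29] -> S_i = 5 + 6*i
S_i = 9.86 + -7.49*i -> [9.86, 2.37, -5.12, -12.61, -20.1]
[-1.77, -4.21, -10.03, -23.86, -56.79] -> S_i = -1.77*2.38^i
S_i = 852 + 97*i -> [852, 949, 1046, 1143, 1240]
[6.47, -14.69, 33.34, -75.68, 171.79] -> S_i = 6.47*(-2.27)^i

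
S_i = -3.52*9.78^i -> [-3.52, -34.43, -336.68, -3292.75, -32203.13]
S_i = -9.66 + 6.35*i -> [-9.66, -3.31, 3.04, 9.39, 15.74]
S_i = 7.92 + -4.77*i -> [7.92, 3.15, -1.62, -6.39, -11.16]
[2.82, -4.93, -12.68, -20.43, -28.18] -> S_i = 2.82 + -7.75*i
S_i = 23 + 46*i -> [23, 69, 115, 161, 207]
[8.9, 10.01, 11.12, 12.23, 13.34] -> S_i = 8.90 + 1.11*i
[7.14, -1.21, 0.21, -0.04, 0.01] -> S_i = 7.14*(-0.17)^i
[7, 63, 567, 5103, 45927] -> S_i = 7*9^i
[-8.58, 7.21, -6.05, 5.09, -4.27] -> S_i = -8.58*(-0.84)^i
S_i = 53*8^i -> [53, 424, 3392, 27136, 217088]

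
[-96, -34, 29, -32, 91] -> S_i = Random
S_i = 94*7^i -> [94, 658, 4606, 32242, 225694]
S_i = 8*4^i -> [8, 32, 128, 512, 2048]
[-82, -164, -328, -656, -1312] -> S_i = -82*2^i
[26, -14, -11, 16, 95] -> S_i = Random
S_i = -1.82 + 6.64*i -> [-1.82, 4.82, 11.46, 18.1, 24.74]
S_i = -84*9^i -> [-84, -756, -6804, -61236, -551124]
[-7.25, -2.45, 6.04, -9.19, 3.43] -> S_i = Random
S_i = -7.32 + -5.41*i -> [-7.32, -12.73, -18.14, -23.55, -28.96]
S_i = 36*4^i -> [36, 144, 576, 2304, 9216]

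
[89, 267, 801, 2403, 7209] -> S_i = 89*3^i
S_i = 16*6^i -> [16, 96, 576, 3456, 20736]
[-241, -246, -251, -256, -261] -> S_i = -241 + -5*i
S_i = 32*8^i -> [32, 256, 2048, 16384, 131072]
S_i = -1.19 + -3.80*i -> [-1.19, -4.99, -8.79, -12.59, -16.39]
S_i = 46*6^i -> [46, 276, 1656, 9936, 59616]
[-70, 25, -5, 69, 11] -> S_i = Random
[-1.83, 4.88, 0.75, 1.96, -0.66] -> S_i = Random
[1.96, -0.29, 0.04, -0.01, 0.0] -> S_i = 1.96*(-0.15)^i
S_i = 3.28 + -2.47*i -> [3.28, 0.81, -1.66, -4.13, -6.6]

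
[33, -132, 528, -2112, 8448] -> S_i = 33*-4^i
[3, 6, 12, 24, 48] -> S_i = 3*2^i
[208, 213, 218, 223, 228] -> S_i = 208 + 5*i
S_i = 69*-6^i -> [69, -414, 2484, -14904, 89424]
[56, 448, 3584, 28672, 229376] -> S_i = 56*8^i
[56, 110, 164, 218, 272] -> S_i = 56 + 54*i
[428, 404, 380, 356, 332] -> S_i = 428 + -24*i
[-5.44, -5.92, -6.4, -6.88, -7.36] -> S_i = -5.44 + -0.48*i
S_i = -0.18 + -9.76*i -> [-0.18, -9.94, -19.7, -29.46, -39.22]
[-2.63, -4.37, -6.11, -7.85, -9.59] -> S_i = -2.63 + -1.74*i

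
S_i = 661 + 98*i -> [661, 759, 857, 955, 1053]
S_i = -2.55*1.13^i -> [-2.55, -2.88, -3.26, -3.68, -4.16]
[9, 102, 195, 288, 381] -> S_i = 9 + 93*i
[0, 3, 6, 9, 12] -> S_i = 0 + 3*i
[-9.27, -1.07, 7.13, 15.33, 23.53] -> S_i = -9.27 + 8.20*i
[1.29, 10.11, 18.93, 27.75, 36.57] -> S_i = 1.29 + 8.82*i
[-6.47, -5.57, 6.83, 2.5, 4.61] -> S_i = Random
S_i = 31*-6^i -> [31, -186, 1116, -6696, 40176]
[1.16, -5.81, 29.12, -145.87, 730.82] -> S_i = 1.16*(-5.01)^i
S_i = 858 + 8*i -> [858, 866, 874, 882, 890]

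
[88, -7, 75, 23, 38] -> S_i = Random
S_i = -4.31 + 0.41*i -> [-4.31, -3.9, -3.49, -3.08, -2.67]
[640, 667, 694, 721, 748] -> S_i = 640 + 27*i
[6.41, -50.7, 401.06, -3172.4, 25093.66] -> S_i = 6.41*(-7.91)^i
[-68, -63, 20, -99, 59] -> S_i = Random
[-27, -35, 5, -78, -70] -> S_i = Random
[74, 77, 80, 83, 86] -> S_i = 74 + 3*i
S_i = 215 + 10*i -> [215, 225, 235, 245, 255]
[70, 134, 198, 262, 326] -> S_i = 70 + 64*i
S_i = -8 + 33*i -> [-8, 25, 58, 91, 124]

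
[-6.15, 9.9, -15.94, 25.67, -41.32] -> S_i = -6.15*(-1.61)^i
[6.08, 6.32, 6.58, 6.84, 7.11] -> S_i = 6.08*1.04^i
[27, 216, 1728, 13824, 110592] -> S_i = 27*8^i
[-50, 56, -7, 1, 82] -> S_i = Random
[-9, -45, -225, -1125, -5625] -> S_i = -9*5^i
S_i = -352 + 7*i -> [-352, -345, -338, -331, -324]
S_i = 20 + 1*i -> [20, 21, 22, 23, 24]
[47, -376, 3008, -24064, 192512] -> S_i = 47*-8^i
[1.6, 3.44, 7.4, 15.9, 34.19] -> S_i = 1.60*2.15^i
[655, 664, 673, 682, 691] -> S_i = 655 + 9*i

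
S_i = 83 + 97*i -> [83, 180, 277, 374, 471]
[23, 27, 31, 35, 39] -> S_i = 23 + 4*i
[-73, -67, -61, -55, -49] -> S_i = -73 + 6*i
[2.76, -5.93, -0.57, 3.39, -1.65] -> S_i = Random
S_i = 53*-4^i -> [53, -212, 848, -3392, 13568]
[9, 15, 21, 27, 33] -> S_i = 9 + 6*i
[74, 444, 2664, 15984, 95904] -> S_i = 74*6^i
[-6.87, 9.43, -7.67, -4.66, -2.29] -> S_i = Random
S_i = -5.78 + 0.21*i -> [-5.78, -5.57, -5.36, -5.15, -4.94]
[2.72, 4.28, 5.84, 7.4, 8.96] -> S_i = 2.72 + 1.56*i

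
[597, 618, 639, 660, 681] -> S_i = 597 + 21*i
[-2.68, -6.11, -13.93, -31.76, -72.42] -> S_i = -2.68*2.28^i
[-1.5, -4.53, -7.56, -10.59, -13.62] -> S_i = -1.50 + -3.03*i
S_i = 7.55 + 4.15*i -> [7.55, 11.7, 15.85, 20.0, 24.15]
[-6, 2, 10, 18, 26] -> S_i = -6 + 8*i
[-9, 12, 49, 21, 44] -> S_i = Random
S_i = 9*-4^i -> [9, -36, 144, -576, 2304]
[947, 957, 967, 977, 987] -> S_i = 947 + 10*i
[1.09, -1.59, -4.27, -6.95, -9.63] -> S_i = 1.09 + -2.68*i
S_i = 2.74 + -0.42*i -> [2.74, 2.32, 1.9, 1.48, 1.06]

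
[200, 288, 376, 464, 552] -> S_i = 200 + 88*i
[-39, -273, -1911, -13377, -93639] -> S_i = -39*7^i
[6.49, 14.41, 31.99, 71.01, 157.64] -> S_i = 6.49*2.22^i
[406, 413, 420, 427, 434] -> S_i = 406 + 7*i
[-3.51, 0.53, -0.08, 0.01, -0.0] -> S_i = -3.51*(-0.15)^i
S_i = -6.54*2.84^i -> [-6.54, -18.57, -52.75, -149.81, -425.45]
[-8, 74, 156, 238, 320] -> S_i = -8 + 82*i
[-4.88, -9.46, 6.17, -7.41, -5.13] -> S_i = Random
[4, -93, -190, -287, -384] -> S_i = 4 + -97*i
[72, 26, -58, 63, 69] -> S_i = Random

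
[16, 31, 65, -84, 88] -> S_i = Random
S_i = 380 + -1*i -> [380, 379, 378, 377, 376]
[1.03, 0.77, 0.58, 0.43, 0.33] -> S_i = 1.03*0.75^i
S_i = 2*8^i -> [2, 16, 128, 1024, 8192]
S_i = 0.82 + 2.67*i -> [0.82, 3.49, 6.16, 8.83, 11.5]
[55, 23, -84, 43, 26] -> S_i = Random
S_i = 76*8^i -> [76, 608, 4864, 38912, 311296]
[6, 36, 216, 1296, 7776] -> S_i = 6*6^i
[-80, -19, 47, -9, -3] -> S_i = Random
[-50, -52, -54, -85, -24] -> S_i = Random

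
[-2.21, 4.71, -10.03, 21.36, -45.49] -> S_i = -2.21*(-2.13)^i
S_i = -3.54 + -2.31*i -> [-3.54, -5.85, -8.16, -10.47, -12.78]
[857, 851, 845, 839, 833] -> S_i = 857 + -6*i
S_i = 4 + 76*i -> [4, 80, 156, 232, 308]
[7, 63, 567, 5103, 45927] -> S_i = 7*9^i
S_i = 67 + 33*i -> [67, 100, 133, 166, 199]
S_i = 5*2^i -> [5, 10, 20, 40, 80]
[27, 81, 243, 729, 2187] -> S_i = 27*3^i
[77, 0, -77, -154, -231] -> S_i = 77 + -77*i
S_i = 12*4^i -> [12, 48, 192, 768, 3072]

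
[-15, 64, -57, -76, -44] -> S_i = Random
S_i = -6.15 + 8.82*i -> [-6.15, 2.67, 11.49, 20.31, 29.13]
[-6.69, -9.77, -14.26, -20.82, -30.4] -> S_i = -6.69*1.46^i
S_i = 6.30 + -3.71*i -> [6.3, 2.59, -1.12, -4.83, -8.54]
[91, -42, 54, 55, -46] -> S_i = Random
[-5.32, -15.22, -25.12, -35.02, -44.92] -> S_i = -5.32 + -9.90*i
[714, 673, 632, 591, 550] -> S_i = 714 + -41*i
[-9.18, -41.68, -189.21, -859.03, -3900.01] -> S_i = -9.18*4.54^i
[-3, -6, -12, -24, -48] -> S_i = -3*2^i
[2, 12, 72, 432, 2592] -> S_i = 2*6^i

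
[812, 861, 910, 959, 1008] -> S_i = 812 + 49*i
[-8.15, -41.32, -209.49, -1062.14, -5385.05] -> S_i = -8.15*5.07^i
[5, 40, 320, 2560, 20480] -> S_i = 5*8^i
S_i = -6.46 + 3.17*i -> [-6.46, -3.29, -0.12, 3.05, 6.22]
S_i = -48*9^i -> [-48, -432, -3888, -34992, -314928]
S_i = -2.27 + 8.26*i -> [-2.27, 5.99, 14.25, 22.51, 30.77]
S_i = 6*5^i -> [6, 30, 150, 750, 3750]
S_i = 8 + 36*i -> [8, 44, 80, 116, 152]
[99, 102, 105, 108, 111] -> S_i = 99 + 3*i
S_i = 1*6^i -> [1, 6, 36, 216, 1296]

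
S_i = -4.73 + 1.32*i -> [-4.73, -3.41, -2.09, -0.77, 0.55]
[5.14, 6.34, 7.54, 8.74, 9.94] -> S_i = 5.14 + 1.20*i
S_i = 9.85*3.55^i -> [9.85, 34.97, 124.13, 440.68, 1564.41]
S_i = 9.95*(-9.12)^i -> [9.95, -90.74, 827.59, -7547.58, 68833.91]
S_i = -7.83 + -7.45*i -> [-7.83, -15.28, -22.73, -30.18, -37.63]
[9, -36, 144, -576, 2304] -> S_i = 9*-4^i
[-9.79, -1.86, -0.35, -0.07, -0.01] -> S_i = -9.79*0.19^i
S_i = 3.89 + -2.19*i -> [3.89, 1.7, -0.49, -2.68, -4.87]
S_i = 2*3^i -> [2, 6, 18, 54, 162]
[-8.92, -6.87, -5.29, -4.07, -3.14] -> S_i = -8.92*0.77^i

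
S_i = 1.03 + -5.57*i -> [1.03, -4.54, -10.11, -15.68, -21.25]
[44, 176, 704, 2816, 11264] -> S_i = 44*4^i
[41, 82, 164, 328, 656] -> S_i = 41*2^i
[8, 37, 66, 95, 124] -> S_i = 8 + 29*i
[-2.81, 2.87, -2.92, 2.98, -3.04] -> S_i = -2.81*(-1.02)^i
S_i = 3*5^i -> [3, 15, 75, 375, 1875]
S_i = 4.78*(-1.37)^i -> [4.78, -6.55, 8.97, -12.29, 16.84]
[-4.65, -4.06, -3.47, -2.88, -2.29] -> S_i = -4.65 + 0.59*i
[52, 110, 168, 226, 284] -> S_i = 52 + 58*i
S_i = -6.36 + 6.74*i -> [-6.36, 0.38, 7.12, 13.86, 20.6]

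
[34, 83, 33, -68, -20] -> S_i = Random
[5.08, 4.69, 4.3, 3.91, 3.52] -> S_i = 5.08 + -0.39*i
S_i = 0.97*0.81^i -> [0.97, 0.79, 0.64, 0.52, 0.42]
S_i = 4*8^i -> [4, 32, 256, 2048, 16384]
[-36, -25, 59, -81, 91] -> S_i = Random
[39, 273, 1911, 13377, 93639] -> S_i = 39*7^i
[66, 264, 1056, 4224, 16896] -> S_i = 66*4^i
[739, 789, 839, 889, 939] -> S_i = 739 + 50*i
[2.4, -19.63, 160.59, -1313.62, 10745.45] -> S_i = 2.40*(-8.18)^i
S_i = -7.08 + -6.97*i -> [-7.08, -14.05, -21.02, -27.99, -34.96]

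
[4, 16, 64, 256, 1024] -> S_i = 4*4^i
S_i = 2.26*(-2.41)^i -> [2.26, -5.45, 13.13, -31.63, 76.24]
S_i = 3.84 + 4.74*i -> [3.84, 8.58, 13.32, 18.06, 22.8]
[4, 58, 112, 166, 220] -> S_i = 4 + 54*i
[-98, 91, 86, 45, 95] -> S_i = Random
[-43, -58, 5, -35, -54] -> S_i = Random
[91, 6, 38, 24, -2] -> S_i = Random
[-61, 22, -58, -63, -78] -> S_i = Random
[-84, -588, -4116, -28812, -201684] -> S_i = -84*7^i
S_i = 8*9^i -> [8, 72, 648, 5832, 52488]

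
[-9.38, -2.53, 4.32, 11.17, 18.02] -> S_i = -9.38 + 6.85*i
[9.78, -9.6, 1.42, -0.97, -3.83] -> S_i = Random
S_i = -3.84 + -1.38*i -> [-3.84, -5.22, -6.6, -7.98, -9.36]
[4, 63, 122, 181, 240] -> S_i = 4 + 59*i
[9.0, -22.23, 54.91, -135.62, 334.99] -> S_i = 9.00*(-2.47)^i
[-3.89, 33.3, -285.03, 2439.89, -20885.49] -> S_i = -3.89*(-8.56)^i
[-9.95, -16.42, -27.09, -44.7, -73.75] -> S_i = -9.95*1.65^i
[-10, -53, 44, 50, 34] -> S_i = Random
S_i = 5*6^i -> [5, 30, 180, 1080, 6480]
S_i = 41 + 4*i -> [41, 45, 49, 53, 57]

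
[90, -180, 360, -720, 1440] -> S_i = 90*-2^i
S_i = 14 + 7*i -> [14, 21, 28, 35, 42]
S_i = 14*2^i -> [14, 28, 56, 112, 224]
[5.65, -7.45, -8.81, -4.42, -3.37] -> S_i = Random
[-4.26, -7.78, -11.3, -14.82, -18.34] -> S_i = -4.26 + -3.52*i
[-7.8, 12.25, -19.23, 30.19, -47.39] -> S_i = -7.80*(-1.57)^i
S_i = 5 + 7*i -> [5, 12, 19, 26, 33]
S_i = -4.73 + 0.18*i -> [-4.73, -4.55, -4.37, -4.19, -4.01]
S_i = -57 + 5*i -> [-57, -52, -47, -42, -37]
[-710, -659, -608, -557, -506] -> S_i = -710 + 51*i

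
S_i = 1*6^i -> [1, 6, 36, 216, 1296]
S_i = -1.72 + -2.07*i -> [-1.72, -3.79, -5.86, -7.93, -10.0]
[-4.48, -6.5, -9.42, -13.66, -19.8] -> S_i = -4.48*1.45^i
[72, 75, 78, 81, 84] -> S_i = 72 + 3*i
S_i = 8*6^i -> [8, 48, 288, 1728, 10368]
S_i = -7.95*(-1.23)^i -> [-7.95, 9.78, -12.03, 14.79, -18.2]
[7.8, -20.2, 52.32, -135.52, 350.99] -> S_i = 7.80*(-2.59)^i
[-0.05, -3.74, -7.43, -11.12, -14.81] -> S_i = -0.05 + -3.69*i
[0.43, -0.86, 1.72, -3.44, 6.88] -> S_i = 0.43*(-2.00)^i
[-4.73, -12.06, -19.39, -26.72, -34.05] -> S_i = -4.73 + -7.33*i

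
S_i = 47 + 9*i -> [47, 56, 65, 74, 83]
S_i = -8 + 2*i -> [-8, -6, -4, -2, 0]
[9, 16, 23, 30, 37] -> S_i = 9 + 7*i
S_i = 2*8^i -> [2, 16, 128, 1024, 8192]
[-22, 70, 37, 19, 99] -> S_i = Random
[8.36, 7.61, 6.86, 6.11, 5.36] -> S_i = 8.36 + -0.75*i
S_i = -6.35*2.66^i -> [-6.35, -16.89, -44.93, -119.51, -317.91]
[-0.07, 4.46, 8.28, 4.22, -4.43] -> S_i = Random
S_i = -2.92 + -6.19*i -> [-2.92, -9.11, -15.3, -21.49, -27.68]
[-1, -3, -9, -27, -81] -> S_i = -1*3^i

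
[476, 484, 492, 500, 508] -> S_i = 476 + 8*i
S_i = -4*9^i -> [-4, -36, -324, -2916, -26244]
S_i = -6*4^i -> [-6, -24, -96, -384, -1536]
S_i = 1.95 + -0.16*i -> [1.95, 1.79, 1.63, 1.47, 1.31]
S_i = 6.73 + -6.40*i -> [6.73, 0.33, -6.07, -12.47, -18.87]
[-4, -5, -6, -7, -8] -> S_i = -4 + -1*i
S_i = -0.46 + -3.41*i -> [-0.46, -3.87, -7.28, -10.69, -14.1]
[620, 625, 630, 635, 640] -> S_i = 620 + 5*i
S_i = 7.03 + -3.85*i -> [7.03, 3.18, -0.67, -4.52, -8.37]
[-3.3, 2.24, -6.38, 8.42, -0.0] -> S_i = Random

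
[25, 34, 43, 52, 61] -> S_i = 25 + 9*i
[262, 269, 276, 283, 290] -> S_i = 262 + 7*i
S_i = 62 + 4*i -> [62, 66, 70, 74, 78]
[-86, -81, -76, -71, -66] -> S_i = -86 + 5*i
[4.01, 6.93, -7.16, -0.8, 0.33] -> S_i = Random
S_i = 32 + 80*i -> [32, 112, 192, 272, 352]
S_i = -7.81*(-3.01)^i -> [-7.81, 23.51, -70.76, 212.99, -641.09]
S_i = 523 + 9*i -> [523, 532, 541, 550, 559]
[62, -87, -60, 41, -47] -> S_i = Random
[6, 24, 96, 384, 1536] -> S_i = 6*4^i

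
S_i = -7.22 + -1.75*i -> [-7.22, -8.97, -10.72, -12.47, -14.22]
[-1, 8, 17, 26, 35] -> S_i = -1 + 9*i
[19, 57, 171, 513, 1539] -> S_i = 19*3^i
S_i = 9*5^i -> [9, 45, 225, 1125, 5625]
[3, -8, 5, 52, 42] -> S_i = Random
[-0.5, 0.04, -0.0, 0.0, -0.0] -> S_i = -0.50*(-0.08)^i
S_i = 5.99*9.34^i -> [5.99, 55.95, 522.54, 4880.54, 45584.2]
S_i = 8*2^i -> [8, 16, 32, 64, 128]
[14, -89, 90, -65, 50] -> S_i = Random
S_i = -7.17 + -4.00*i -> [-7.17, -11.17, -15.17, -19.17, -23.17]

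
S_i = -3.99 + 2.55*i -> [-3.99, -1.44, 1.11, 3.66, 6.21]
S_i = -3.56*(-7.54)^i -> [-3.56, 26.84, -202.39, 1526.03, -11506.29]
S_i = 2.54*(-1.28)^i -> [2.54, -3.25, 4.16, -5.33, 6.82]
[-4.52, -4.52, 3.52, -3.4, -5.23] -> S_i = Random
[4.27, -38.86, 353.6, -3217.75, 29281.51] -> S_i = 4.27*(-9.10)^i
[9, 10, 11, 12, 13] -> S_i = 9 + 1*i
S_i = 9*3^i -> [9, 27, 81, 243, 729]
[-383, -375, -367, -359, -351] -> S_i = -383 + 8*i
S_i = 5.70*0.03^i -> [5.7, 0.17, 0.01, 0.0, 0.0]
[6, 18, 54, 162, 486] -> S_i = 6*3^i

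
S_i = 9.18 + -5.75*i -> [9.18, 3.43, -2.32, -8.07, -13.82]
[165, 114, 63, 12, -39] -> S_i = 165 + -51*i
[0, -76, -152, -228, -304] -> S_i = 0 + -76*i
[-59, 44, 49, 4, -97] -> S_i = Random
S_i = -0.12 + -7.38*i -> [-0.12, -7.5, -14.88, -22.26, -29.64]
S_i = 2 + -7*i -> [2, -5, -12, -19, -26]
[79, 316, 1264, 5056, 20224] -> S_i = 79*4^i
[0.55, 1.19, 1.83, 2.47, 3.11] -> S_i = 0.55 + 0.64*i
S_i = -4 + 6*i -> [-4, 2, 8, 14, 20]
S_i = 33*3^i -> [33, 99, 297, 891, 2673]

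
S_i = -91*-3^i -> [-91, 273, -819, 2457, -7371]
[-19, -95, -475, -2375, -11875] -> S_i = -19*5^i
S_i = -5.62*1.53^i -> [-5.62, -8.6, -13.16, -20.13, -30.8]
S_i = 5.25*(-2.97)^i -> [5.25, -15.59, 46.31, -137.54, 408.49]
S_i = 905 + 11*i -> [905, 916, 927, 938, 949]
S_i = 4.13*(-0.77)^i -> [4.13, -3.18, 2.45, -1.89, 1.45]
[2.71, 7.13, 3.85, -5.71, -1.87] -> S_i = Random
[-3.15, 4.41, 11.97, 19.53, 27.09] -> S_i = -3.15 + 7.56*i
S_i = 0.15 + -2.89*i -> [0.15, -2.74, -5.63, -8.52, -11.41]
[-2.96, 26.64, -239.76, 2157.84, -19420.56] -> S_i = -2.96*(-9.00)^i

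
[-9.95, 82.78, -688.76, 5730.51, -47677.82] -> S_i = -9.95*(-8.32)^i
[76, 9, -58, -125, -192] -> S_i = 76 + -67*i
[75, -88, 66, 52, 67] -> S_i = Random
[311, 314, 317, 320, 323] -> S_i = 311 + 3*i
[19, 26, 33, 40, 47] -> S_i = 19 + 7*i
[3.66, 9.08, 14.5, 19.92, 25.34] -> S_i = 3.66 + 5.42*i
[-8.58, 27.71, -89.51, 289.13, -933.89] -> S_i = -8.58*(-3.23)^i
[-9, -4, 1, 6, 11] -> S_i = -9 + 5*i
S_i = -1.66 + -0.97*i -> [-1.66, -2.63, -3.6, -4.57, -5.54]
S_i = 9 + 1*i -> [9, 10, 11, 12, 13]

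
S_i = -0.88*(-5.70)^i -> [-0.88, 5.02, -28.59, 162.97, -928.93]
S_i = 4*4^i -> [4, 16, 64, 256, 1024]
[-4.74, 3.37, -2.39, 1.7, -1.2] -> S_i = -4.74*(-0.71)^i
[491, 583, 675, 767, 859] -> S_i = 491 + 92*i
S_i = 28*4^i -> [28, 112, 448, 1792, 7168]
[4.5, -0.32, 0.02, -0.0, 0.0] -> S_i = 4.50*(-0.07)^i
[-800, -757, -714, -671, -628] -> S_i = -800 + 43*i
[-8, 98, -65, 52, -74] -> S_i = Random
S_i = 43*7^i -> [43, 301, 2107, 14749, 103243]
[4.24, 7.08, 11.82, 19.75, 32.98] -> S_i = 4.24*1.67^i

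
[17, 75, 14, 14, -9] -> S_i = Random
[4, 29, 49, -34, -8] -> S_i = Random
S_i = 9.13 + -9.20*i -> [9.13, -0.07, -9.27, -18.47, -27.67]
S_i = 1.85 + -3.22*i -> [1.85, -1.37, -4.59, -7.81, -11.03]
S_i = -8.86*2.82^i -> [-8.86, -24.99, -70.46, -198.69, -560.31]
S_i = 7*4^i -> [7, 28, 112, 448, 1792]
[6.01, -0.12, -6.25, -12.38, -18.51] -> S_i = 6.01 + -6.13*i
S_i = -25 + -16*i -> [-25, -41, -57, -73, -89]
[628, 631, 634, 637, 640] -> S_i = 628 + 3*i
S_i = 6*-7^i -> [6, -42, 294, -2058, 14406]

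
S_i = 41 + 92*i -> [41, 133, 225, 317, 409]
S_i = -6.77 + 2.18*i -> [-6.77, -4.59, -2.41, -0.23, 1.95]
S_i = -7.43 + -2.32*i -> [-7.43, -9.75, -12.07, -14.39, -16.71]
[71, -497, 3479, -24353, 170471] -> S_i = 71*-7^i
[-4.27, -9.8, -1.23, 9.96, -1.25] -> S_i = Random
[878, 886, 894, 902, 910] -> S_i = 878 + 8*i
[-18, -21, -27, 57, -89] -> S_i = Random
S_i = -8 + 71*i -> [-8, 63, 134, 205, 276]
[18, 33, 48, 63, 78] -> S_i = 18 + 15*i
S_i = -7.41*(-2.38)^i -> [-7.41, 17.64, -41.97, 99.9, -237.75]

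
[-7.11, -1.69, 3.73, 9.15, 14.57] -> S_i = -7.11 + 5.42*i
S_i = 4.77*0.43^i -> [4.77, 2.05, 0.88, 0.38, 0.16]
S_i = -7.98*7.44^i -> [-7.98, -59.37, -441.72, -3286.41, -24450.89]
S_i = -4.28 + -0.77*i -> [-4.28, -5.05, -5.82, -6.59, -7.36]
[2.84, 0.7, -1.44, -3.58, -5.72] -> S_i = 2.84 + -2.14*i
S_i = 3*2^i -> [3, 6, 12, 24, 48]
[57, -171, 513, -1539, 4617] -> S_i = 57*-3^i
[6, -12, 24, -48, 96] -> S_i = 6*-2^i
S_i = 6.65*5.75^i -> [6.65, 38.24, 219.87, 1264.23, 7269.31]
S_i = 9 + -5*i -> [9, 4, -1, -6, -11]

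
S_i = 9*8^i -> [9, 72, 576, 4608, 36864]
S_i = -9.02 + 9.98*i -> [-9.02, 0.96, 10.94, 20.92, 30.9]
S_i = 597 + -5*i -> [597, 592, 587, 582, 577]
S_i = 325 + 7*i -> [325, 332, 339, 346, 353]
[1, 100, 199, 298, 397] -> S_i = 1 + 99*i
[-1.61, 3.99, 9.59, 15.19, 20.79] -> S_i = -1.61 + 5.60*i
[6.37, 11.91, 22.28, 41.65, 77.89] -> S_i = 6.37*1.87^i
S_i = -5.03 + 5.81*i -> [-5.03, 0.78, 6.59, 12.4, 18.21]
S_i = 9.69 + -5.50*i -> [9.69, 4.19, -1.31, -6.81, -12.31]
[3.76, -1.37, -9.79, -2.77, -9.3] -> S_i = Random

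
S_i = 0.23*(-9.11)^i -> [0.23, -2.1, 19.09, -173.89, 1584.17]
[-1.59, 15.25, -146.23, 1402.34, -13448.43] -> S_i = -1.59*(-9.59)^i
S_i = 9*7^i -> [9, 63, 441, 3087, 21609]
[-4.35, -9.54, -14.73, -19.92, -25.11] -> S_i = -4.35 + -5.19*i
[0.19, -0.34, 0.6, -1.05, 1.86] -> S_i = 0.19*(-1.77)^i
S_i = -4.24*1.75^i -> [-4.24, -7.42, -12.99, -22.72, -39.77]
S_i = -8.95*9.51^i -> [-8.95, -85.11, -809.44, -7697.76, -73205.73]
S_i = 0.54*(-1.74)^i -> [0.54, -0.94, 1.63, -2.84, 4.95]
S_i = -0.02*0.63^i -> [-0.02, -0.01, -0.01, -0.01, -0.0]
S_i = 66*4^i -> [66, 264, 1056, 4224, 16896]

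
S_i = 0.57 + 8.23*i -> [0.57, 8.8, 17.03, 25.26, 33.49]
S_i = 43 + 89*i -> [43, 132, 221, 310, 399]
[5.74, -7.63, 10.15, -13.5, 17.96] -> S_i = 5.74*(-1.33)^i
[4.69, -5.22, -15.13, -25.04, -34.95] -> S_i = 4.69 + -9.91*i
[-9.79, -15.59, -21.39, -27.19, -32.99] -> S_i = -9.79 + -5.80*i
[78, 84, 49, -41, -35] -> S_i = Random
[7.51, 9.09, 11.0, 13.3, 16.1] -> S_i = 7.51*1.21^i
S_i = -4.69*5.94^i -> [-4.69, -27.86, -165.48, -982.95, -5838.73]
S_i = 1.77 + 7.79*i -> [1.77, 9.56, 17.35, 25.14, 32.93]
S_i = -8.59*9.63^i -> [-8.59, -82.72, -796.61, -7671.35, -73875.14]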